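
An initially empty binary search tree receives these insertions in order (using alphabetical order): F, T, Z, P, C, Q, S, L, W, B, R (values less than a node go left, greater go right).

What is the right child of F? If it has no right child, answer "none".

Insert F: tree is empty, so F becomes the root.
Insert T: T > F → go right. Place as right child of F.
Insert Z: Z > F → go right; Z > T → go right. Place as right child of T.
Insert P: P > F → go right; P < T → go left. Place as left child of T.
Insert C: C < F → go left. Place as left child of F.
Insert Q: Q > F → go right; Q < T → go left; Q > P → go right. Place as right child of P.
Insert S: S > F → go right; S < T → go left; S > P → go right; S > Q → go right. Place as right child of Q.
Insert L: L > F → go right; L < T → go left; L < P → go left. Place as left child of P.
Insert W: W > F → go right; W > T → go right; W < Z → go left. Place as left child of Z.
Insert B: B < F → go left; B < C → go left. Place as left child of C.
Insert R: R > F → go right; R < T → go left; R > P → go right; R > Q → go right; R < S → go left. Place as left child of S.

T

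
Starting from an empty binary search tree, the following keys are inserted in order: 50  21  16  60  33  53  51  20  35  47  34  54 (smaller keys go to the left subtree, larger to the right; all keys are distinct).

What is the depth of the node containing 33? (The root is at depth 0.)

2

Insert 50: tree is empty, so 50 becomes the root.
Insert 21: 21 < 50 → go left. Place as left child of 50.
Insert 16: 16 < 50 → go left; 16 < 21 → go left. Place as left child of 21.
Insert 60: 60 > 50 → go right. Place as right child of 50.
Insert 33: 33 < 50 → go left; 33 > 21 → go right. Place as right child of 21.
Insert 53: 53 > 50 → go right; 53 < 60 → go left. Place as left child of 60.
Insert 51: 51 > 50 → go right; 51 < 60 → go left; 51 < 53 → go left. Place as left child of 53.
Insert 20: 20 < 50 → go left; 20 < 21 → go left; 20 > 16 → go right. Place as right child of 16.
Insert 35: 35 < 50 → go left; 35 > 21 → go right; 35 > 33 → go right. Place as right child of 33.
Insert 47: 47 < 50 → go left; 47 > 21 → go right; 47 > 33 → go right; 47 > 35 → go right. Place as right child of 35.
Insert 34: 34 < 50 → go left; 34 > 21 → go right; 34 > 33 → go right; 34 < 35 → go left. Place as left child of 35.
Insert 54: 54 > 50 → go right; 54 < 60 → go left; 54 > 53 → go right. Place as right child of 53.

Path to 33: 50 → 21 → 33, which is 2 edges.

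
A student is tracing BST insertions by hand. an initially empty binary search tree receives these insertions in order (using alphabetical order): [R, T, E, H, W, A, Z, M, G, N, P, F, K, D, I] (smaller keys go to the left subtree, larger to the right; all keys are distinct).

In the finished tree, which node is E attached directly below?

Insert R: tree is empty, so R becomes the root.
Insert T: T > R → go right. Place as right child of R.
Insert E: E < R → go left. Place as left child of R.
Insert H: H < R → go left; H > E → go right. Place as right child of E.
Insert W: W > R → go right; W > T → go right. Place as right child of T.
Insert A: A < R → go left; A < E → go left. Place as left child of E.
Insert Z: Z > R → go right; Z > T → go right; Z > W → go right. Place as right child of W.
Insert M: M < R → go left; M > E → go right; M > H → go right. Place as right child of H.
Insert G: G < R → go left; G > E → go right; G < H → go left. Place as left child of H.
Insert N: N < R → go left; N > E → go right; N > H → go right; N > M → go right. Place as right child of M.
Insert P: P < R → go left; P > E → go right; P > H → go right; P > M → go right; P > N → go right. Place as right child of N.
Insert F: F < R → go left; F > E → go right; F < H → go left; F < G → go left. Place as left child of G.
Insert K: K < R → go left; K > E → go right; K > H → go right; K < M → go left. Place as left child of M.
Insert D: D < R → go left; D < E → go left; D > A → go right. Place as right child of A.
Insert I: I < R → go left; I > E → go right; I > H → go right; I < M → go left; I < K → go left. Place as left child of K.

R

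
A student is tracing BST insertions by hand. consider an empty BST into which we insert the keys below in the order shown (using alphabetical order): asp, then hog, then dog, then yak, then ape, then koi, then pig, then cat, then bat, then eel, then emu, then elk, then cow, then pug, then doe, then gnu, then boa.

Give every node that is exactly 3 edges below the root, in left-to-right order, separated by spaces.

Resulting structure (node: left, right):
  asp: L=ape, R=hog
  hog: L=dog, R=yak
  dog: L=cat, R=eel
  yak: L=koi, R=–
  ape: L=–, R=–
  koi: L=–, R=pig
  pig: L=–, R=pug
  cat: L=bat, R=cow
  bat: L=–, R=boa
  eel: L=–, R=emu
  emu: L=elk, R=gnu
  elk: L=–, R=–
  cow: L=–, R=doe
  pug: L=–, R=–
  doe: L=–, R=–
  gnu: L=–, R=–
  boa: L=–, R=–

cat eel koi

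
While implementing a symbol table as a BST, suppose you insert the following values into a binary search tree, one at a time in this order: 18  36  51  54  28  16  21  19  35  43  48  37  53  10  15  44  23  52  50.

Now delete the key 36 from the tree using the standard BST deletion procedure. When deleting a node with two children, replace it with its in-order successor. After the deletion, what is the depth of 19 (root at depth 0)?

18: root
36: right child of 18 (depth 1)
51: right child of 36 (depth 2)
54: right child of 51 (depth 3)
28: left child of 36 (depth 2)
16: left child of 18 (depth 1)
21: left child of 28 (depth 3)
19: left child of 21 (depth 4)
35: right child of 28 (depth 3)
43: left child of 51 (depth 3)
48: right child of 43 (depth 4)
37: left child of 43 (depth 4)
53: left child of 54 (depth 4)
10: left child of 16 (depth 2)
15: right child of 10 (depth 3)
44: left child of 48 (depth 5)
23: right child of 21 (depth 4)
52: left child of 53 (depth 5)
50: right child of 48 (depth 5)

Delete 36 (two children — replace with in-order successor).
After deletion, path to 19: 18 → 37 → 28 → 21 → 19.

4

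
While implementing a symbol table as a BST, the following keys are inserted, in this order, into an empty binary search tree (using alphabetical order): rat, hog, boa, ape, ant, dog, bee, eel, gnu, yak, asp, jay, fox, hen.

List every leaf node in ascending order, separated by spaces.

ant asp fox hen jay yak

rat: root
hog: left child of rat (depth 1)
boa: left child of hog (depth 2)
ape: left child of boa (depth 3)
ant: left child of ape (depth 4)
dog: right child of boa (depth 3)
bee: right child of ape (depth 4)
eel: right child of dog (depth 4)
gnu: right child of eel (depth 5)
yak: right child of rat (depth 1)
asp: left child of bee (depth 5)
jay: right child of hog (depth 2)
fox: left child of gnu (depth 6)
hen: right child of gnu (depth 6)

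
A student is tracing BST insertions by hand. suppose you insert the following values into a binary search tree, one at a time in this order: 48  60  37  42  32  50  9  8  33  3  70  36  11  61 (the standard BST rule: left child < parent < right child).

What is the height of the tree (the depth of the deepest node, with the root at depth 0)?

5

48: root
60: right child of 48 (depth 1)
37: left child of 48 (depth 1)
42: right child of 37 (depth 2)
32: left child of 37 (depth 2)
50: left child of 60 (depth 2)
9: left child of 32 (depth 3)
8: left child of 9 (depth 4)
33: right child of 32 (depth 3)
3: left child of 8 (depth 5)
70: right child of 60 (depth 2)
36: right child of 33 (depth 4)
11: right child of 9 (depth 4)
61: left child of 70 (depth 3)

The deepest node is 3 at depth 5.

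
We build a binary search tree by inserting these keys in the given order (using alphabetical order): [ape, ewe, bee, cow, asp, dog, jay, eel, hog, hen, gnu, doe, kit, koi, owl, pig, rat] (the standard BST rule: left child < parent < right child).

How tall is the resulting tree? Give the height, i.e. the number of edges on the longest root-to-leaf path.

Insert ape: tree is empty, so ape becomes the root.
Insert ewe: ewe > ape → go right. Place as right child of ape.
Insert bee: bee > ape → go right; bee < ewe → go left. Place as left child of ewe.
Insert cow: cow > ape → go right; cow < ewe → go left; cow > bee → go right. Place as right child of bee.
Insert asp: asp > ape → go right; asp < ewe → go left; asp < bee → go left. Place as left child of bee.
Insert dog: dog > ape → go right; dog < ewe → go left; dog > bee → go right; dog > cow → go right. Place as right child of cow.
Insert jay: jay > ape → go right; jay > ewe → go right. Place as right child of ewe.
Insert eel: eel > ape → go right; eel < ewe → go left; eel > bee → go right; eel > cow → go right; eel > dog → go right. Place as right child of dog.
Insert hog: hog > ape → go right; hog > ewe → go right; hog < jay → go left. Place as left child of jay.
Insert hen: hen > ape → go right; hen > ewe → go right; hen < jay → go left; hen < hog → go left. Place as left child of hog.
Insert gnu: gnu > ape → go right; gnu > ewe → go right; gnu < jay → go left; gnu < hog → go left; gnu < hen → go left. Place as left child of hen.
Insert doe: doe > ape → go right; doe < ewe → go left; doe > bee → go right; doe > cow → go right; doe < dog → go left. Place as left child of dog.
Insert kit: kit > ape → go right; kit > ewe → go right; kit > jay → go right. Place as right child of jay.
Insert koi: koi > ape → go right; koi > ewe → go right; koi > jay → go right; koi > kit → go right. Place as right child of kit.
Insert owl: owl > ape → go right; owl > ewe → go right; owl > jay → go right; owl > kit → go right; owl > koi → go right. Place as right child of koi.
Insert pig: pig > ape → go right; pig > ewe → go right; pig > jay → go right; pig > kit → go right; pig > koi → go right; pig > owl → go right. Place as right child of owl.
Insert rat: rat > ape → go right; rat > ewe → go right; rat > jay → go right; rat > kit → go right; rat > koi → go right; rat > owl → go right; rat > pig → go right. Place as right child of pig.

The deepest node is rat at depth 7.

7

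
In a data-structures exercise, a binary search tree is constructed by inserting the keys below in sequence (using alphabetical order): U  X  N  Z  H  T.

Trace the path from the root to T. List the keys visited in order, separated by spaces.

U: root
X: right child of U (depth 1)
N: left child of U (depth 1)
Z: right child of X (depth 2)
H: left child of N (depth 2)
T: right child of N (depth 2)

U N T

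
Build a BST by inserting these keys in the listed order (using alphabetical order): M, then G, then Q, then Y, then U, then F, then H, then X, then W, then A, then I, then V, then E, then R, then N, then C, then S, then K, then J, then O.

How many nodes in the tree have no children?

M: root
G: left child of M (depth 1)
Q: right child of M (depth 1)
Y: right child of Q (depth 2)
U: left child of Y (depth 3)
F: left child of G (depth 2)
H: right child of G (depth 2)
X: right child of U (depth 4)
W: left child of X (depth 5)
A: left child of F (depth 3)
I: right child of H (depth 3)
V: left child of W (depth 6)
E: right child of A (depth 4)
R: left child of U (depth 4)
N: left child of Q (depth 2)
C: left child of E (depth 5)
S: right child of R (depth 5)
K: right child of I (depth 4)
J: left child of K (depth 5)
O: right child of N (depth 3)

Leaves: C, J, O, S, V — 5 in total.

5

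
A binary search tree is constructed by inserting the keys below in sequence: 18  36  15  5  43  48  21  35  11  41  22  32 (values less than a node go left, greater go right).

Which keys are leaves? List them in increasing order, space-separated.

18: root
36: right child of 18 (depth 1)
15: left child of 18 (depth 1)
5: left child of 15 (depth 2)
43: right child of 36 (depth 2)
48: right child of 43 (depth 3)
21: left child of 36 (depth 2)
35: right child of 21 (depth 3)
11: right child of 5 (depth 3)
41: left child of 43 (depth 3)
22: left child of 35 (depth 4)
32: right child of 22 (depth 5)

11 32 41 48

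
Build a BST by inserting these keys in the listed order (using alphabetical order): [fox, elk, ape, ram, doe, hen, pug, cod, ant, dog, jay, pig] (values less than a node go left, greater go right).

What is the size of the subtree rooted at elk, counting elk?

6

Resulting structure (node: left, right):
  fox: L=elk, R=ram
  elk: L=ape, R=–
  ape: L=ant, R=doe
  ram: L=hen, R=–
  doe: L=cod, R=dog
  hen: L=–, R=pug
  pug: L=jay, R=–
  cod: L=–, R=–
  ant: L=–, R=–
  dog: L=–, R=–
  jay: L=–, R=pig
  pig: L=–, R=–

Subtree rooted at elk contains: elk, ape, ant, doe, cod, dog — 6 nodes.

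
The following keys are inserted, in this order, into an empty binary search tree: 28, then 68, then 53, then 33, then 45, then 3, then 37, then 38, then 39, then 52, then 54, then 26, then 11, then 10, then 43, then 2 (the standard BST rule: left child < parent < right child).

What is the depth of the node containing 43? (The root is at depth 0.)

8

28: root
68: right child of 28 (depth 1)
53: left child of 68 (depth 2)
33: left child of 53 (depth 3)
45: right child of 33 (depth 4)
3: left child of 28 (depth 1)
37: left child of 45 (depth 5)
38: right child of 37 (depth 6)
39: right child of 38 (depth 7)
52: right child of 45 (depth 5)
54: right child of 53 (depth 3)
26: right child of 3 (depth 2)
11: left child of 26 (depth 3)
10: left child of 11 (depth 4)
43: right child of 39 (depth 8)
2: left child of 3 (depth 2)

Path to 43: 28 → 68 → 53 → 33 → 45 → 37 → 38 → 39 → 43, which is 8 edges.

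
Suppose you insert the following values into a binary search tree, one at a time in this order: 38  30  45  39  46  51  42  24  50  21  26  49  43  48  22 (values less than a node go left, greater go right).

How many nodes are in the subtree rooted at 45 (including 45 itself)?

Insert 38: tree is empty, so 38 becomes the root.
Insert 30: 30 < 38 → go left. Place as left child of 38.
Insert 45: 45 > 38 → go right. Place as right child of 38.
Insert 39: 39 > 38 → go right; 39 < 45 → go left. Place as left child of 45.
Insert 46: 46 > 38 → go right; 46 > 45 → go right. Place as right child of 45.
Insert 51: 51 > 38 → go right; 51 > 45 → go right; 51 > 46 → go right. Place as right child of 46.
Insert 42: 42 > 38 → go right; 42 < 45 → go left; 42 > 39 → go right. Place as right child of 39.
Insert 24: 24 < 38 → go left; 24 < 30 → go left. Place as left child of 30.
Insert 50: 50 > 38 → go right; 50 > 45 → go right; 50 > 46 → go right; 50 < 51 → go left. Place as left child of 51.
Insert 21: 21 < 38 → go left; 21 < 30 → go left; 21 < 24 → go left. Place as left child of 24.
Insert 26: 26 < 38 → go left; 26 < 30 → go left; 26 > 24 → go right. Place as right child of 24.
Insert 49: 49 > 38 → go right; 49 > 45 → go right; 49 > 46 → go right; 49 < 51 → go left; 49 < 50 → go left. Place as left child of 50.
Insert 43: 43 > 38 → go right; 43 < 45 → go left; 43 > 39 → go right; 43 > 42 → go right. Place as right child of 42.
Insert 48: 48 > 38 → go right; 48 > 45 → go right; 48 > 46 → go right; 48 < 51 → go left; 48 < 50 → go left; 48 < 49 → go left. Place as left child of 49.
Insert 22: 22 < 38 → go left; 22 < 30 → go left; 22 < 24 → go left; 22 > 21 → go right. Place as right child of 21.

Subtree rooted at 45 contains: 45, 39, 42, 43, 46, 51, 50, 49, 48 — 9 nodes.

9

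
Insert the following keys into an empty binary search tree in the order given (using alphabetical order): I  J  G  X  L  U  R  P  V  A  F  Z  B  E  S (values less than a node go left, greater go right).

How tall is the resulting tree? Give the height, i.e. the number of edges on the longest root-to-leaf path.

Insert I: tree is empty, so I becomes the root.
Insert J: J > I → go right. Place as right child of I.
Insert G: G < I → go left. Place as left child of I.
Insert X: X > I → go right; X > J → go right. Place as right child of J.
Insert L: L > I → go right; L > J → go right; L < X → go left. Place as left child of X.
Insert U: U > I → go right; U > J → go right; U < X → go left; U > L → go right. Place as right child of L.
Insert R: R > I → go right; R > J → go right; R < X → go left; R > L → go right; R < U → go left. Place as left child of U.
Insert P: P > I → go right; P > J → go right; P < X → go left; P > L → go right; P < U → go left; P < R → go left. Place as left child of R.
Insert V: V > I → go right; V > J → go right; V < X → go left; V > L → go right; V > U → go right. Place as right child of U.
Insert A: A < I → go left; A < G → go left. Place as left child of G.
Insert F: F < I → go left; F < G → go left; F > A → go right. Place as right child of A.
Insert Z: Z > I → go right; Z > J → go right; Z > X → go right. Place as right child of X.
Insert B: B < I → go left; B < G → go left; B > A → go right; B < F → go left. Place as left child of F.
Insert E: E < I → go left; E < G → go left; E > A → go right; E < F → go left; E > B → go right. Place as right child of B.
Insert S: S > I → go right; S > J → go right; S < X → go left; S > L → go right; S < U → go left; S > R → go right. Place as right child of R.

The deepest node is P at depth 6.

6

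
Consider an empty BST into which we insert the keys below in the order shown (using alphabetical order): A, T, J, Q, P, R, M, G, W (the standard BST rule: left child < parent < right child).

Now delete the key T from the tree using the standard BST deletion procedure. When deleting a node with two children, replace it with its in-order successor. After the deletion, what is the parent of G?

J

Resulting structure (node: left, right):
  A: L=–, R=T
  T: L=J, R=W
  J: L=G, R=Q
  Q: L=P, R=R
  P: L=M, R=–
  R: L=–, R=–
  M: L=–, R=–
  G: L=–, R=–
  W: L=–, R=–

Delete T (two children — replace with in-order successor).
After deletion, G's parent is J.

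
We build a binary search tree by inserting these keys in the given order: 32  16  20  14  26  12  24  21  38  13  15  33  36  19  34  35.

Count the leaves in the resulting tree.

32: root
16: left child of 32 (depth 1)
20: right child of 16 (depth 2)
14: left child of 16 (depth 2)
26: right child of 20 (depth 3)
12: left child of 14 (depth 3)
24: left child of 26 (depth 4)
21: left child of 24 (depth 5)
38: right child of 32 (depth 1)
13: right child of 12 (depth 4)
15: right child of 14 (depth 3)
33: left child of 38 (depth 2)
36: right child of 33 (depth 3)
19: left child of 20 (depth 3)
34: left child of 36 (depth 4)
35: right child of 34 (depth 5)

Leaves: 13, 15, 19, 21, 35 — 5 in total.

5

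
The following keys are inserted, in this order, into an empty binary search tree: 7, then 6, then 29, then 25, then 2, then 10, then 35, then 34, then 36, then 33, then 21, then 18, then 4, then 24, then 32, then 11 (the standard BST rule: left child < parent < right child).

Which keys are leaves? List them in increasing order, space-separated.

4 11 24 32 36

Insert 7: tree is empty, so 7 becomes the root.
Insert 6: 6 < 7 → go left. Place as left child of 7.
Insert 29: 29 > 7 → go right. Place as right child of 7.
Insert 25: 25 > 7 → go right; 25 < 29 → go left. Place as left child of 29.
Insert 2: 2 < 7 → go left; 2 < 6 → go left. Place as left child of 6.
Insert 10: 10 > 7 → go right; 10 < 29 → go left; 10 < 25 → go left. Place as left child of 25.
Insert 35: 35 > 7 → go right; 35 > 29 → go right. Place as right child of 29.
Insert 34: 34 > 7 → go right; 34 > 29 → go right; 34 < 35 → go left. Place as left child of 35.
Insert 36: 36 > 7 → go right; 36 > 29 → go right; 36 > 35 → go right. Place as right child of 35.
Insert 33: 33 > 7 → go right; 33 > 29 → go right; 33 < 35 → go left; 33 < 34 → go left. Place as left child of 34.
Insert 21: 21 > 7 → go right; 21 < 29 → go left; 21 < 25 → go left; 21 > 10 → go right. Place as right child of 10.
Insert 18: 18 > 7 → go right; 18 < 29 → go left; 18 < 25 → go left; 18 > 10 → go right; 18 < 21 → go left. Place as left child of 21.
Insert 4: 4 < 7 → go left; 4 < 6 → go left; 4 > 2 → go right. Place as right child of 2.
Insert 24: 24 > 7 → go right; 24 < 29 → go left; 24 < 25 → go left; 24 > 10 → go right; 24 > 21 → go right. Place as right child of 21.
Insert 32: 32 > 7 → go right; 32 > 29 → go right; 32 < 35 → go left; 32 < 34 → go left; 32 < 33 → go left. Place as left child of 33.
Insert 11: 11 > 7 → go right; 11 < 29 → go left; 11 < 25 → go left; 11 > 10 → go right; 11 < 21 → go left; 11 < 18 → go left. Place as left child of 18.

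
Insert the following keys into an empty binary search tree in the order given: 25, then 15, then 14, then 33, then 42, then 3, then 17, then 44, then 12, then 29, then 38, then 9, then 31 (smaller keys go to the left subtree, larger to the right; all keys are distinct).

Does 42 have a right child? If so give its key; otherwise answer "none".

25: root
15: left child of 25 (depth 1)
14: left child of 15 (depth 2)
33: right child of 25 (depth 1)
42: right child of 33 (depth 2)
3: left child of 14 (depth 3)
17: right child of 15 (depth 2)
44: right child of 42 (depth 3)
12: right child of 3 (depth 4)
29: left child of 33 (depth 2)
38: left child of 42 (depth 3)
9: left child of 12 (depth 5)
31: right child of 29 (depth 3)

44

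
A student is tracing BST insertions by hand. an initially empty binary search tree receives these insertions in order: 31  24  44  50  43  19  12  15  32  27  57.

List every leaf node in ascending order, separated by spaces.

15 27 32 57

31: root
24: left child of 31 (depth 1)
44: right child of 31 (depth 1)
50: right child of 44 (depth 2)
43: left child of 44 (depth 2)
19: left child of 24 (depth 2)
12: left child of 19 (depth 3)
15: right child of 12 (depth 4)
32: left child of 43 (depth 3)
27: right child of 24 (depth 2)
57: right child of 50 (depth 3)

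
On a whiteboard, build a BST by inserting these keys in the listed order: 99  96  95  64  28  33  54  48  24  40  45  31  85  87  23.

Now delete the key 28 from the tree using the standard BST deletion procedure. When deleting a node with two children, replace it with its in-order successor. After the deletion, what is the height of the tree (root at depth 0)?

9

99: root
96: left child of 99 (depth 1)
95: left child of 96 (depth 2)
64: left child of 95 (depth 3)
28: left child of 64 (depth 4)
33: right child of 28 (depth 5)
54: right child of 33 (depth 6)
48: left child of 54 (depth 7)
24: left child of 28 (depth 5)
40: left child of 48 (depth 8)
45: right child of 40 (depth 9)
31: left child of 33 (depth 6)
85: right child of 64 (depth 4)
87: right child of 85 (depth 5)
23: left child of 24 (depth 6)

Delete 28 (two children — replace with in-order successor).
After deletion, deepest node is 45 at depth 9.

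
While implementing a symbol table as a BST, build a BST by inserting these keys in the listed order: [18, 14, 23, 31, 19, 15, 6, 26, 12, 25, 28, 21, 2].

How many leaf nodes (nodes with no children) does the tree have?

Resulting structure (node: left, right):
  18: L=14, R=23
  14: L=6, R=15
  23: L=19, R=31
  31: L=26, R=–
  19: L=–, R=21
  15: L=–, R=–
  6: L=2, R=12
  26: L=25, R=28
  12: L=–, R=–
  25: L=–, R=–
  28: L=–, R=–
  21: L=–, R=–
  2: L=–, R=–

Leaves: 2, 12, 15, 21, 25, 28 — 6 in total.

6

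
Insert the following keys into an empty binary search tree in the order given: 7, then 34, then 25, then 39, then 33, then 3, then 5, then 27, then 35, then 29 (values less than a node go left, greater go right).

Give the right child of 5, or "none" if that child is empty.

Insert 7: tree is empty, so 7 becomes the root.
Insert 34: 34 > 7 → go right. Place as right child of 7.
Insert 25: 25 > 7 → go right; 25 < 34 → go left. Place as left child of 34.
Insert 39: 39 > 7 → go right; 39 > 34 → go right. Place as right child of 34.
Insert 33: 33 > 7 → go right; 33 < 34 → go left; 33 > 25 → go right. Place as right child of 25.
Insert 3: 3 < 7 → go left. Place as left child of 7.
Insert 5: 5 < 7 → go left; 5 > 3 → go right. Place as right child of 3.
Insert 27: 27 > 7 → go right; 27 < 34 → go left; 27 > 25 → go right; 27 < 33 → go left. Place as left child of 33.
Insert 35: 35 > 7 → go right; 35 > 34 → go right; 35 < 39 → go left. Place as left child of 39.
Insert 29: 29 > 7 → go right; 29 < 34 → go left; 29 > 25 → go right; 29 < 33 → go left; 29 > 27 → go right. Place as right child of 27.

none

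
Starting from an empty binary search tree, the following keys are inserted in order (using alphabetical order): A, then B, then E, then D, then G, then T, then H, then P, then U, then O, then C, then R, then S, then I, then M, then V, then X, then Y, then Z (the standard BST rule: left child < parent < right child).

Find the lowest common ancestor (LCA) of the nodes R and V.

A: root
B: right child of A (depth 1)
E: right child of B (depth 2)
D: left child of E (depth 3)
G: right child of E (depth 3)
T: right child of G (depth 4)
H: left child of T (depth 5)
P: right child of H (depth 6)
U: right child of T (depth 5)
O: left child of P (depth 7)
C: left child of D (depth 4)
R: right child of P (depth 7)
S: right child of R (depth 8)
I: left child of O (depth 8)
M: right child of I (depth 9)
V: right child of U (depth 6)
X: right child of V (depth 7)
Y: right child of X (depth 8)
Z: right child of Y (depth 9)

Path to R: A → B → E → G → T → H → P → R
Path to V: A → B → E → G → T → U → V
The paths share a prefix ending at T, then split left and right.

T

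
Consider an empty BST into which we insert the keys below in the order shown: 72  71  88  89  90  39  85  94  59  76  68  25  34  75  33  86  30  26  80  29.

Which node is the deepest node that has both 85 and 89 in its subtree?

Resulting structure (node: left, right):
  72: L=71, R=88
  71: L=39, R=–
  88: L=85, R=89
  89: L=–, R=90
  90: L=–, R=94
  39: L=25, R=59
  85: L=76, R=86
  94: L=–, R=–
  59: L=–, R=68
  76: L=75, R=80
  68: L=–, R=–
  25: L=–, R=34
  34: L=33, R=–
  75: L=–, R=–
  33: L=30, R=–
  86: L=–, R=–
  30: L=26, R=–
  26: L=–, R=29
  80: L=–, R=–
  29: L=–, R=–

Path to 85: 72 → 88 → 85
Path to 89: 72 → 88 → 89
The paths share a prefix ending at 88, then split left and right.

88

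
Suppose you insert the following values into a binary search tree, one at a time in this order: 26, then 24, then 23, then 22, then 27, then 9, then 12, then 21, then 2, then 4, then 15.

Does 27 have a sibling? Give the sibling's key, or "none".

24

Insert 26: tree is empty, so 26 becomes the root.
Insert 24: 24 < 26 → go left. Place as left child of 26.
Insert 23: 23 < 26 → go left; 23 < 24 → go left. Place as left child of 24.
Insert 22: 22 < 26 → go left; 22 < 24 → go left; 22 < 23 → go left. Place as left child of 23.
Insert 27: 27 > 26 → go right. Place as right child of 26.
Insert 9: 9 < 26 → go left; 9 < 24 → go left; 9 < 23 → go left; 9 < 22 → go left. Place as left child of 22.
Insert 12: 12 < 26 → go left; 12 < 24 → go left; 12 < 23 → go left; 12 < 22 → go left; 12 > 9 → go right. Place as right child of 9.
Insert 21: 21 < 26 → go left; 21 < 24 → go left; 21 < 23 → go left; 21 < 22 → go left; 21 > 9 → go right; 21 > 12 → go right. Place as right child of 12.
Insert 2: 2 < 26 → go left; 2 < 24 → go left; 2 < 23 → go left; 2 < 22 → go left; 2 < 9 → go left. Place as left child of 9.
Insert 4: 4 < 26 → go left; 4 < 24 → go left; 4 < 23 → go left; 4 < 22 → go left; 4 < 9 → go left; 4 > 2 → go right. Place as right child of 2.
Insert 15: 15 < 26 → go left; 15 < 24 → go left; 15 < 23 → go left; 15 < 22 → go left; 15 > 9 → go right; 15 > 12 → go right; 15 < 21 → go left. Place as left child of 21.

27's parent is 26; the other child of 26 is 24.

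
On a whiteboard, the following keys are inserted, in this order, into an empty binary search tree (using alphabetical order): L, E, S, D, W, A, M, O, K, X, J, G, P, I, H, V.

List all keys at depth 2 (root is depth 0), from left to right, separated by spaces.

Insert L: tree is empty, so L becomes the root.
Insert E: E < L → go left. Place as left child of L.
Insert S: S > L → go right. Place as right child of L.
Insert D: D < L → go left; D < E → go left. Place as left child of E.
Insert W: W > L → go right; W > S → go right. Place as right child of S.
Insert A: A < L → go left; A < E → go left; A < D → go left. Place as left child of D.
Insert M: M > L → go right; M < S → go left. Place as left child of S.
Insert O: O > L → go right; O < S → go left; O > M → go right. Place as right child of M.
Insert K: K < L → go left; K > E → go right. Place as right child of E.
Insert X: X > L → go right; X > S → go right; X > W → go right. Place as right child of W.
Insert J: J < L → go left; J > E → go right; J < K → go left. Place as left child of K.
Insert G: G < L → go left; G > E → go right; G < K → go left; G < J → go left. Place as left child of J.
Insert P: P > L → go right; P < S → go left; P > M → go right; P > O → go right. Place as right child of O.
Insert I: I < L → go left; I > E → go right; I < K → go left; I < J → go left; I > G → go right. Place as right child of G.
Insert H: H < L → go left; H > E → go right; H < K → go left; H < J → go left; H > G → go right; H < I → go left. Place as left child of I.
Insert V: V > L → go right; V > S → go right; V < W → go left. Place as left child of W.

D K M W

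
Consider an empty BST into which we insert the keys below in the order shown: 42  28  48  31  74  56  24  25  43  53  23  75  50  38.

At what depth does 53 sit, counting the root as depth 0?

4

42: root
28: left child of 42 (depth 1)
48: right child of 42 (depth 1)
31: right child of 28 (depth 2)
74: right child of 48 (depth 2)
56: left child of 74 (depth 3)
24: left child of 28 (depth 2)
25: right child of 24 (depth 3)
43: left child of 48 (depth 2)
53: left child of 56 (depth 4)
23: left child of 24 (depth 3)
75: right child of 74 (depth 3)
50: left child of 53 (depth 5)
38: right child of 31 (depth 3)

Path to 53: 42 → 48 → 74 → 56 → 53, which is 4 edges.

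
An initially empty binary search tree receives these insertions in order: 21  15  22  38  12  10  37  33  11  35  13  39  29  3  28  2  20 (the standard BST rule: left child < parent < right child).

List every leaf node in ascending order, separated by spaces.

Insert 21: tree is empty, so 21 becomes the root.
Insert 15: 15 < 21 → go left. Place as left child of 21.
Insert 22: 22 > 21 → go right. Place as right child of 21.
Insert 38: 38 > 21 → go right; 38 > 22 → go right. Place as right child of 22.
Insert 12: 12 < 21 → go left; 12 < 15 → go left. Place as left child of 15.
Insert 10: 10 < 21 → go left; 10 < 15 → go left; 10 < 12 → go left. Place as left child of 12.
Insert 37: 37 > 21 → go right; 37 > 22 → go right; 37 < 38 → go left. Place as left child of 38.
Insert 33: 33 > 21 → go right; 33 > 22 → go right; 33 < 38 → go left; 33 < 37 → go left. Place as left child of 37.
Insert 11: 11 < 21 → go left; 11 < 15 → go left; 11 < 12 → go left; 11 > 10 → go right. Place as right child of 10.
Insert 35: 35 > 21 → go right; 35 > 22 → go right; 35 < 38 → go left; 35 < 37 → go left; 35 > 33 → go right. Place as right child of 33.
Insert 13: 13 < 21 → go left; 13 < 15 → go left; 13 > 12 → go right. Place as right child of 12.
Insert 39: 39 > 21 → go right; 39 > 22 → go right; 39 > 38 → go right. Place as right child of 38.
Insert 29: 29 > 21 → go right; 29 > 22 → go right; 29 < 38 → go left; 29 < 37 → go left; 29 < 33 → go left. Place as left child of 33.
Insert 3: 3 < 21 → go left; 3 < 15 → go left; 3 < 12 → go left; 3 < 10 → go left. Place as left child of 10.
Insert 28: 28 > 21 → go right; 28 > 22 → go right; 28 < 38 → go left; 28 < 37 → go left; 28 < 33 → go left; 28 < 29 → go left. Place as left child of 29.
Insert 2: 2 < 21 → go left; 2 < 15 → go left; 2 < 12 → go left; 2 < 10 → go left; 2 < 3 → go left. Place as left child of 3.
Insert 20: 20 < 21 → go left; 20 > 15 → go right. Place as right child of 15.

2 11 13 20 28 35 39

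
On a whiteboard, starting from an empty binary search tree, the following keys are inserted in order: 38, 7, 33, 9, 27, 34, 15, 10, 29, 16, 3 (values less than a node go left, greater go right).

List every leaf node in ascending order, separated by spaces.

3 10 16 29 34

Insert 38: tree is empty, so 38 becomes the root.
Insert 7: 7 < 38 → go left. Place as left child of 38.
Insert 33: 33 < 38 → go left; 33 > 7 → go right. Place as right child of 7.
Insert 9: 9 < 38 → go left; 9 > 7 → go right; 9 < 33 → go left. Place as left child of 33.
Insert 27: 27 < 38 → go left; 27 > 7 → go right; 27 < 33 → go left; 27 > 9 → go right. Place as right child of 9.
Insert 34: 34 < 38 → go left; 34 > 7 → go right; 34 > 33 → go right. Place as right child of 33.
Insert 15: 15 < 38 → go left; 15 > 7 → go right; 15 < 33 → go left; 15 > 9 → go right; 15 < 27 → go left. Place as left child of 27.
Insert 10: 10 < 38 → go left; 10 > 7 → go right; 10 < 33 → go left; 10 > 9 → go right; 10 < 27 → go left; 10 < 15 → go left. Place as left child of 15.
Insert 29: 29 < 38 → go left; 29 > 7 → go right; 29 < 33 → go left; 29 > 9 → go right; 29 > 27 → go right. Place as right child of 27.
Insert 16: 16 < 38 → go left; 16 > 7 → go right; 16 < 33 → go left; 16 > 9 → go right; 16 < 27 → go left; 16 > 15 → go right. Place as right child of 15.
Insert 3: 3 < 38 → go left; 3 < 7 → go left. Place as left child of 7.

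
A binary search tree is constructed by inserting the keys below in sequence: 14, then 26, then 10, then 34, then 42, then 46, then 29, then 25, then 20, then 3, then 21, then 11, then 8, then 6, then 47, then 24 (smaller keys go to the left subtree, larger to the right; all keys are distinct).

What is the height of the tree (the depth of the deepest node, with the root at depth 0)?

Insert 14: tree is empty, so 14 becomes the root.
Insert 26: 26 > 14 → go right. Place as right child of 14.
Insert 10: 10 < 14 → go left. Place as left child of 14.
Insert 34: 34 > 14 → go right; 34 > 26 → go right. Place as right child of 26.
Insert 42: 42 > 14 → go right; 42 > 26 → go right; 42 > 34 → go right. Place as right child of 34.
Insert 46: 46 > 14 → go right; 46 > 26 → go right; 46 > 34 → go right; 46 > 42 → go right. Place as right child of 42.
Insert 29: 29 > 14 → go right; 29 > 26 → go right; 29 < 34 → go left. Place as left child of 34.
Insert 25: 25 > 14 → go right; 25 < 26 → go left. Place as left child of 26.
Insert 20: 20 > 14 → go right; 20 < 26 → go left; 20 < 25 → go left. Place as left child of 25.
Insert 3: 3 < 14 → go left; 3 < 10 → go left. Place as left child of 10.
Insert 21: 21 > 14 → go right; 21 < 26 → go left; 21 < 25 → go left; 21 > 20 → go right. Place as right child of 20.
Insert 11: 11 < 14 → go left; 11 > 10 → go right. Place as right child of 10.
Insert 8: 8 < 14 → go left; 8 < 10 → go left; 8 > 3 → go right. Place as right child of 3.
Insert 6: 6 < 14 → go left; 6 < 10 → go left; 6 > 3 → go right; 6 < 8 → go left. Place as left child of 8.
Insert 47: 47 > 14 → go right; 47 > 26 → go right; 47 > 34 → go right; 47 > 42 → go right; 47 > 46 → go right. Place as right child of 46.
Insert 24: 24 > 14 → go right; 24 < 26 → go left; 24 < 25 → go left; 24 > 20 → go right; 24 > 21 → go right. Place as right child of 21.

The deepest node is 47 at depth 5.

5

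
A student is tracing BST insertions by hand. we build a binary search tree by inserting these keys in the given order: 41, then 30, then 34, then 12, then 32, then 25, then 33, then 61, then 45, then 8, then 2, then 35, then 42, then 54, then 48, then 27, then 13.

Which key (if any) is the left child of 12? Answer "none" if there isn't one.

8

Insert 41: tree is empty, so 41 becomes the root.
Insert 30: 30 < 41 → go left. Place as left child of 41.
Insert 34: 34 < 41 → go left; 34 > 30 → go right. Place as right child of 30.
Insert 12: 12 < 41 → go left; 12 < 30 → go left. Place as left child of 30.
Insert 32: 32 < 41 → go left; 32 > 30 → go right; 32 < 34 → go left. Place as left child of 34.
Insert 25: 25 < 41 → go left; 25 < 30 → go left; 25 > 12 → go right. Place as right child of 12.
Insert 33: 33 < 41 → go left; 33 > 30 → go right; 33 < 34 → go left; 33 > 32 → go right. Place as right child of 32.
Insert 61: 61 > 41 → go right. Place as right child of 41.
Insert 45: 45 > 41 → go right; 45 < 61 → go left. Place as left child of 61.
Insert 8: 8 < 41 → go left; 8 < 30 → go left; 8 < 12 → go left. Place as left child of 12.
Insert 2: 2 < 41 → go left; 2 < 30 → go left; 2 < 12 → go left; 2 < 8 → go left. Place as left child of 8.
Insert 35: 35 < 41 → go left; 35 > 30 → go right; 35 > 34 → go right. Place as right child of 34.
Insert 42: 42 > 41 → go right; 42 < 61 → go left; 42 < 45 → go left. Place as left child of 45.
Insert 54: 54 > 41 → go right; 54 < 61 → go left; 54 > 45 → go right. Place as right child of 45.
Insert 48: 48 > 41 → go right; 48 < 61 → go left; 48 > 45 → go right; 48 < 54 → go left. Place as left child of 54.
Insert 27: 27 < 41 → go left; 27 < 30 → go left; 27 > 12 → go right; 27 > 25 → go right. Place as right child of 25.
Insert 13: 13 < 41 → go left; 13 < 30 → go left; 13 > 12 → go right; 13 < 25 → go left. Place as left child of 25.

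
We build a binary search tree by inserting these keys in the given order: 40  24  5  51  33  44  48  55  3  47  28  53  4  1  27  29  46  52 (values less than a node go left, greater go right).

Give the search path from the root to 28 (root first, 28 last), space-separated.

40 24 33 28

Insert 40: tree is empty, so 40 becomes the root.
Insert 24: 24 < 40 → go left. Place as left child of 40.
Insert 5: 5 < 40 → go left; 5 < 24 → go left. Place as left child of 24.
Insert 51: 51 > 40 → go right. Place as right child of 40.
Insert 33: 33 < 40 → go left; 33 > 24 → go right. Place as right child of 24.
Insert 44: 44 > 40 → go right; 44 < 51 → go left. Place as left child of 51.
Insert 48: 48 > 40 → go right; 48 < 51 → go left; 48 > 44 → go right. Place as right child of 44.
Insert 55: 55 > 40 → go right; 55 > 51 → go right. Place as right child of 51.
Insert 3: 3 < 40 → go left; 3 < 24 → go left; 3 < 5 → go left. Place as left child of 5.
Insert 47: 47 > 40 → go right; 47 < 51 → go left; 47 > 44 → go right; 47 < 48 → go left. Place as left child of 48.
Insert 28: 28 < 40 → go left; 28 > 24 → go right; 28 < 33 → go left. Place as left child of 33.
Insert 53: 53 > 40 → go right; 53 > 51 → go right; 53 < 55 → go left. Place as left child of 55.
Insert 4: 4 < 40 → go left; 4 < 24 → go left; 4 < 5 → go left; 4 > 3 → go right. Place as right child of 3.
Insert 1: 1 < 40 → go left; 1 < 24 → go left; 1 < 5 → go left; 1 < 3 → go left. Place as left child of 3.
Insert 27: 27 < 40 → go left; 27 > 24 → go right; 27 < 33 → go left; 27 < 28 → go left. Place as left child of 28.
Insert 29: 29 < 40 → go left; 29 > 24 → go right; 29 < 33 → go left; 29 > 28 → go right. Place as right child of 28.
Insert 46: 46 > 40 → go right; 46 < 51 → go left; 46 > 44 → go right; 46 < 48 → go left; 46 < 47 → go left. Place as left child of 47.
Insert 52: 52 > 40 → go right; 52 > 51 → go right; 52 < 55 → go left; 52 < 53 → go left. Place as left child of 53.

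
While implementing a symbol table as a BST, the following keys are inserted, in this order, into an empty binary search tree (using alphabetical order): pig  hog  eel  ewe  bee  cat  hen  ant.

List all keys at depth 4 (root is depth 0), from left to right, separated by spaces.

ant cat hen

pig: root
hog: left child of pig (depth 1)
eel: left child of hog (depth 2)
ewe: right child of eel (depth 3)
bee: left child of eel (depth 3)
cat: right child of bee (depth 4)
hen: right child of ewe (depth 4)
ant: left child of bee (depth 4)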